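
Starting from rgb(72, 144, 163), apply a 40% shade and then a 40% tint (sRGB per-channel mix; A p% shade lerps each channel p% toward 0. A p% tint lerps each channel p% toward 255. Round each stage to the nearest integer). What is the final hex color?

#809AA1

A 40% shade moves each channel 40% toward 0:
  R: 72 − 28.8 = 43.2 → 43
  G: 144 + 0.4×(0−144) = 144 − 57.6 = 86.4 → 86
  B: 163 + 0.4×(0−163) = 163 − 65.2 = 97.8 → 98
After the shade: rgb(43, 86, 98) = #2B5662.
Per channel, c → c + 0.4(255 − c):
  R: 43 + 0.4×(255−43) = 43 + 84.8 = 127.8 → 128
  G: 86 + 0.4×(255−86) = 86 + 67.6 = 153.6 → 154
  B: 98 + 62.8 = 160.8 → 161
rgb(128, 154, 161) = #809AA1.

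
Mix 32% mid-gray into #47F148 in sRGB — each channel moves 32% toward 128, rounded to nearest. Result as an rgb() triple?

#47F148 is rgb(71, 241, 72).
Lerp each channel 32% toward 128:
  R: 71 + 0.32×(128−71) = 71 + 18.24 = 89.24 → 89
  G: 241 + 0.32×(128−241) = 241 − 36.16 = 204.84 → 205
  B: 72 + 0.32×(128−72) = 72 + 17.92 = 89.92 → 90

rgb(89, 205, 90)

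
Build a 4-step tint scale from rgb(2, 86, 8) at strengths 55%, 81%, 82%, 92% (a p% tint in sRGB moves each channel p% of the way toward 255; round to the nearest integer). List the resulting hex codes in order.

#8DB390, #CFDFD0, #D1E1D3, #EBF1EB

55%: (2 + 139.15 = 141.15→141, 86 + 92.95 = 178.95→179, 8 + 135.85 = 143.85→144) → #8DB390
81%: (2 + 204.93 = 206.93→207, 86 + 136.89 = 222.89→223, 8 + 200.07 = 208.07→208) → #CFDFD0
82%: (2 + 207.46 = 209.46→209, 86 + 138.58 = 224.58→225, 8 + 202.54 = 210.54→211) → #D1E1D3
92%: (2 + 232.76 = 234.76→235, 86 + 155.48 = 241.48→241, 8 + 227.24 = 235.24→235) → #EBF1EB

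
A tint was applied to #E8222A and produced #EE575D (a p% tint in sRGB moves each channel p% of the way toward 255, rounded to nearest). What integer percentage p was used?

#E8222A is rgb(232, 34, 42); #EE575D is rgb(238, 87, 93).
On the G channel (widest range): 87 ≈ 34 + (p/100)(255 − 34), so p ≈ 100×(87 − 34)/(255 − 34) = 5300/221 = 23.98.
p = 24 reproduces all three channels after rounding.

24%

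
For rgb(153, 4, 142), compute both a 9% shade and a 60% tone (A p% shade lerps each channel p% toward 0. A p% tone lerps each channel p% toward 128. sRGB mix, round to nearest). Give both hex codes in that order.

9% shade:
  R: 153 − 13.77 = 139.23 → 139
  G: 4 + 0.09×(0−4) = 4 − 0.36 = 3.64 → 4
  B: 142 − 12.78 = 129.22 → 129
  → #8b0481
60% tone:
  R: 153 + 0.6×(128−153) = 153 − 15 = 138 → 138
  G: 4 + 0.6×(128−4) = 4 + 74.4 = 78.4 → 78
  B: 142 + 0.6×(128−142) = 142 − 8.4 = 133.6 → 134
  → #8a4e86

#8b0481, #8a4e86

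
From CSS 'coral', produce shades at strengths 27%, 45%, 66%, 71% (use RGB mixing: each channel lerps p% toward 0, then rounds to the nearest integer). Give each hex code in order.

CSS coral is rgb(255, 127, 80).
27%: (255 − 68.85 = 186.15→186, 127 − 34.29 = 92.71→93, 80 − 21.6 = 58.4→58) → #BA5D3A
45%: (255 − 114.75 = 140.25→140, 127 − 57.15 = 69.85→70, 80 − 36 = 44→44) → #8C462C
66%: (255 − 168.3 = 86.7→87, 127 − 83.82 = 43.18→43, 80 − 52.8 = 27.2→27) → #572B1B
71%: (255 − 181.05 = 73.95→74, 127 − 90.17 = 36.83→37, 80 − 56.8 = 23.2→23) → #4A2517

#BA5D3A, #8C462C, #572B1B, #4A2517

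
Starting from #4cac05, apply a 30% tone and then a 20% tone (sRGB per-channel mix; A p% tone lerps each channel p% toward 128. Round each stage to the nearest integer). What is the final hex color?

#63993b

#4cac05 is rgb(76, 172, 5).
Per channel, c → c + 0.3(128 − c):
  R: 76 + 0.3×(128−76) = 76 + 15.6 = 91.6 → 92
  G: 172 + 0.3×(128−172) = 172 − 13.2 = 158.8 → 159
  B: 5 + 0.3×(128−5) = 5 + 36.9 = 41.9 → 42
After the tone: rgb(92, 159, 42) = #5c9f2a.
Lerp each channel 20% toward 128:
  R: 92 + 7.2 = 99.2 → 99
  G: 159 + 0.2×(128−159) = 159 − 6.2 = 152.8 → 153
  B: 42 + 17.2 = 59.2 → 59
rgb(99, 153, 59) = #63993b.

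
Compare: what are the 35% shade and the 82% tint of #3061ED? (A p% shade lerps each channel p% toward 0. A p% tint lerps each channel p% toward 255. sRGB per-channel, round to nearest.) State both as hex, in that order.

#1F3F9A, #DAE3FC

#3061ED is rgb(48, 97, 237).
35% shade:
  R: 48 − 16.8 = 31.2 → 31
  G: 97 − 33.95 = 63.05 → 63
  B: 237 + 0.35×(0−237) = 237 − 82.95 = 154.05 → 154
  → #1F3F9A
82% tint:
  R: 48 + 169.74 = 217.74 → 218
  G: 97 + 129.56 = 226.56 → 227
  B: 237 + 14.76 = 251.76 → 252
  → #DAE3FC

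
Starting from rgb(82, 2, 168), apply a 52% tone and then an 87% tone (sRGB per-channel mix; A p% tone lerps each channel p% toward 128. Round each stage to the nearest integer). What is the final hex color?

#7D7882

Lerp each channel 52% toward 128:
  R: 82 + 23.92 = 105.92 → 106
  G: 2 + 0.52×(128−2) = 2 + 65.52 = 67.52 → 68
  B: 168 + 0.52×(128−168) = 168 − 20.8 = 147.2 → 147
After the tone: rgb(106, 68, 147) = #6A4493.
An 87% tone moves each channel 87% toward 128:
  R: 106 + 0.87×(128−106) = 106 + 19.14 = 125.14 → 125
  G: 68 + 0.87×(128−68) = 68 + 52.2 = 120.2 → 120
  B: 147 + 0.87×(128−147) = 147 − 16.53 = 130.47 → 130
rgb(125, 120, 130) = #7D7882.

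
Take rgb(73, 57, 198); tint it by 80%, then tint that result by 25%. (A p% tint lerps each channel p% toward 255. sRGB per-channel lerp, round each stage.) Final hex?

#e4e1f7

An 80% tint moves each channel 80% toward 255:
  R: 73 + 0.8×(255−73) = 73 + 145.6 = 218.6 → 219
  G: 57 + 0.8×(255−57) = 57 + 158.4 = 215.4 → 215
  B: 198 + 45.6 = 243.6 → 244
After the tint: rgb(219, 215, 244) = #dbd7f4.
Lerp each channel 25% toward 255:
  R: 219 + 9 = 228 → 228
  G: 215 + 0.25×(255−215) = 215 + 10 = 225 → 225
  B: 244 + 2.75 = 246.75 → 247
rgb(228, 225, 247) = #e4e1f7.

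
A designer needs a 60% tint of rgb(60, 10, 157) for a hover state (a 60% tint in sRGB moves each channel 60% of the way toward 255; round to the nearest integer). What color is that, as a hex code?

Lerp each channel 60% toward 255:
  R: 60 + 0.6×(255−60) = 60 + 117 = 177 → 177
  G: 10 + 0.6×(255−10) = 10 + 147 = 157 → 157
  B: 157 + 58.8 = 215.8 → 216
rgb(177, 157, 216) = #B19DD8.

#B19DD8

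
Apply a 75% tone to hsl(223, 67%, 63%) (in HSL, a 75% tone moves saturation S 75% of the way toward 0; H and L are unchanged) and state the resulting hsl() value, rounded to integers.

hsl(223, 17%, 63%)

S moves 75% from 67 toward 0: 67 − 50.25 = 16.75 → 17.
H and L are unchanged.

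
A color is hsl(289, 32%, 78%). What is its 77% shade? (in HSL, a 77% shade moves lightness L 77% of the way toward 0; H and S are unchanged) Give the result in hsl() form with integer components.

hsl(289, 32%, 18%)

L moves 77% from 78 toward 0: 78 − 60.06 = 17.94 → 18.
H and S are unchanged.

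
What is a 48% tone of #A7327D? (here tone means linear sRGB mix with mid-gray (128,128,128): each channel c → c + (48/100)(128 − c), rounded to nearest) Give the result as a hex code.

#A7327D is rgb(167, 50, 125).
Lerp each channel 48% toward 128:
  R: 167 − 18.72 = 148.28 → 148
  G: 50 + 37.44 = 87.44 → 87
  B: 125 + 1.44 = 126.44 → 126
rgb(148, 87, 126) = #94577E.

#94577E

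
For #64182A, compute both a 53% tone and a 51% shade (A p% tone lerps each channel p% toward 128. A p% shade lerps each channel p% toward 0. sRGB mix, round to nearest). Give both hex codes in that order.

#64182A is rgb(100, 24, 42).
53% tone:
  R: 100 + 0.53×(128−100) = 100 + 14.84 = 114.84 → 115
  G: 24 + 0.53×(128−24) = 24 + 55.12 = 79.12 → 79
  B: 42 + 45.58 = 87.58 → 88
  → #734F58
51% shade:
  R: 100 − 51 = 49 → 49
  G: 24 + 0.51×(0−24) = 24 − 12.24 = 11.76 → 12
  B: 42 − 21.42 = 20.58 → 21
  → #310C15

#734F58, #310C15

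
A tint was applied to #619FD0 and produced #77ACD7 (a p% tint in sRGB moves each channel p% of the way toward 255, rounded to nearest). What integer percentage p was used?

#619FD0 is rgb(97, 159, 208); #77ACD7 is rgb(119, 172, 215).
On the R channel (widest range): 119 ≈ 97 + (p/100)(255 − 97), so p ≈ 100×(119 − 97)/(255 − 97) = 2200/158 = 13.92.
p = 14 reproduces all three channels after rounding.

14%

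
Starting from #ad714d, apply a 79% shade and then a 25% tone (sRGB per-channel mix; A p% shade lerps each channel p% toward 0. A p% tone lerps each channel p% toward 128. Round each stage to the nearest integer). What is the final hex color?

#ad714d is rgb(173, 113, 77).
Lerp each channel 79% toward 0:
  R: 173 + 0.79×(0−173) = 173 − 136.67 = 36.33 → 36
  G: 113 + 0.79×(0−113) = 113 − 89.27 = 23.73 → 24
  B: 77 + 0.79×(0−77) = 77 − 60.83 = 16.17 → 16
After the shade: rgb(36, 24, 16) = #241810.
A 25% tone moves each channel 25% toward 128:
  R: 36 + 0.25×(128−36) = 36 + 23 = 59 → 59
  G: 24 + 0.25×(128−24) = 24 + 26 = 50 → 50
  B: 16 + 28 = 44 → 44
rgb(59, 50, 44) = #3b322c.

#3b322c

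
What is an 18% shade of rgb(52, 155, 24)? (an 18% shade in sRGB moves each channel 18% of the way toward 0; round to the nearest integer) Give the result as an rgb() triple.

rgb(43, 127, 20)

Lerp each channel 18% toward 0:
  R: 52 − 9.36 = 42.64 → 43
  G: 155 + 0.18×(0−155) = 155 − 27.9 = 127.1 → 127
  B: 24 + 0.18×(0−24) = 24 − 4.32 = 19.68 → 20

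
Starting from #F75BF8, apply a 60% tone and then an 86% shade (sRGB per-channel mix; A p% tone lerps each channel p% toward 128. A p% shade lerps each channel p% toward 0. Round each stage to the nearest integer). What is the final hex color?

#F75BF8 is rgb(247, 91, 248).
Lerp each channel 60% toward 128:
  R: 247 + 0.6×(128−247) = 247 − 71.4 = 175.6 → 176
  G: 91 + 0.6×(128−91) = 91 + 22.2 = 113.2 → 113
  B: 248 + 0.6×(128−248) = 248 − 72 = 176 → 176
After the tone: rgb(176, 113, 176) = #B071B0.
Per channel, c → c + 0.86(0 − c):
  R: 176 + 0.86×(0−176) = 176 − 151.36 = 24.64 → 25
  G: 113 + 0.86×(0−113) = 113 − 97.18 = 15.82 → 16
  B: 176 + 0.86×(0−176) = 176 − 151.36 = 24.64 → 25
rgb(25, 16, 25) = #191019.

#191019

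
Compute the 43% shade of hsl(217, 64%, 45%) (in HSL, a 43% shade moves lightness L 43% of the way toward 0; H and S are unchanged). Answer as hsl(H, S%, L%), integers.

hsl(217, 64%, 26%)

L moves 43% from 45 toward 0: 45 − 19.35 = 25.65 → 26.
H and S are unchanged.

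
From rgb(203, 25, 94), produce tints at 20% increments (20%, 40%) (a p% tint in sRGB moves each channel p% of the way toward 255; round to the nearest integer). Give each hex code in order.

20%: (203 + 10.4 = 213.4→213, 25 + 46 = 71→71, 94 + 32.2 = 126.2→126) → #D5477E
40%: (203 + 20.8 = 223.8→224, 25 + 92 = 117→117, 94 + 64.4 = 158.4→158) → #E0759E

#D5477E, #E0759E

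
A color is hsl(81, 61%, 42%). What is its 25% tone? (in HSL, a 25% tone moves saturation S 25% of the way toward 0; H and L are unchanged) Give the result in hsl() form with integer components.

hsl(81, 46%, 42%)

S moves 25% from 61 toward 0: 61 − 15.25 = 45.75 → 46.
H and L are unchanged.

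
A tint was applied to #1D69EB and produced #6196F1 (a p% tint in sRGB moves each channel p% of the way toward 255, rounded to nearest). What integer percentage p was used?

#1D69EB is rgb(29, 105, 235); #6196F1 is rgb(97, 150, 241).
On the R channel (widest range): 97 ≈ 29 + (p/100)(255 − 29), so p ≈ 100×(97 − 29)/(255 − 29) = 6800/226 = 30.09.
p = 30 reproduces all three channels after rounding.

30%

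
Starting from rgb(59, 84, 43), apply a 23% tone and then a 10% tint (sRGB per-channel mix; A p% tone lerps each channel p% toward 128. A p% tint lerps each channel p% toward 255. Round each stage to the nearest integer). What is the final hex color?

#5D6E52

Per channel, c → c + 0.23(128 − c):
  R: 59 + 15.87 = 74.87 → 75
  G: 84 + 10.12 = 94.12 → 94
  B: 43 + 0.23×(128−43) = 43 + 19.55 = 62.55 → 63
After the tone: rgb(75, 94, 63) = #4B5E3F.
A 10% tint moves each channel 10% toward 255:
  R: 75 + 0.1×(255−75) = 75 + 18 = 93 → 93
  G: 94 + 16.1 = 110.1 → 110
  B: 63 + 19.2 = 82.2 → 82
rgb(93, 110, 82) = #5D6E52.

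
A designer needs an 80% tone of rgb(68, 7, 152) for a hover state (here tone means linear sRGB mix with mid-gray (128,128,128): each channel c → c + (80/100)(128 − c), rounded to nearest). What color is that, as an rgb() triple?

An 80% tone moves each channel 80% toward 128:
  R: 68 + 0.8×(128−68) = 68 + 48 = 116 → 116
  G: 7 + 96.8 = 103.8 → 104
  B: 152 + 0.8×(128−152) = 152 − 19.2 = 132.8 → 133

rgb(116, 104, 133)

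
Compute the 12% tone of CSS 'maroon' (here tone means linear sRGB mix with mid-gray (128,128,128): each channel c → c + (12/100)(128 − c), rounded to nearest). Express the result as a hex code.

#800f0f

CSS maroon is rgb(128, 0, 0).
A 12% tone moves each channel 12% toward 128:
  R: 128 + 0.12×(128−128) = 128 + 0 = 128 → 128
  G: 0 + 0.12×(128−0) = 0 + 15.36 = 15.36 → 15
  B: 0 + 0.12×(128−0) = 0 + 15.36 = 15.36 → 15
rgb(128, 15, 15) = #800f0f.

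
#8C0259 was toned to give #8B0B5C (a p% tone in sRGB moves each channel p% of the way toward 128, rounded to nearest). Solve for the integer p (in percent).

#8C0259 is rgb(140, 2, 89); #8B0B5C is rgb(139, 11, 92).
On the G channel (widest range): 11 ≈ 2 + (p/100)(128 − 2), so p ≈ 100×(11 − 2)/(128 − 2) = 900/126 = 7.14.
p = 7 reproduces all three channels after rounding.

7%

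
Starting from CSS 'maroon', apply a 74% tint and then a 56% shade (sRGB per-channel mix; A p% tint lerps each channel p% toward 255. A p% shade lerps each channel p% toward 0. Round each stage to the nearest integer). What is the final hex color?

#625353

CSS maroon is rgb(128, 0, 0).
Per channel, c → c + 0.74(255 − c):
  R: 128 + 93.98 = 221.98 → 222
  G: 0 + 188.7 = 188.7 → 189
  B: 0 + 0.74×(255−0) = 0 + 188.7 = 188.7 → 189
After the tint: rgb(222, 189, 189) = #debdbd.
Per channel, c → c + 0.56(0 − c):
  R: 222 + 0.56×(0−222) = 222 − 124.32 = 97.68 → 98
  G: 189 + 0.56×(0−189) = 189 − 105.84 = 83.16 → 83
  B: 189 − 105.84 = 83.16 → 83
rgb(98, 83, 83) = #625353.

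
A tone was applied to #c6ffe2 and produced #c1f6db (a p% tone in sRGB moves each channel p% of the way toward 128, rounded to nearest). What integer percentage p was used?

#c6ffe2 is rgb(198, 255, 226); #c1f6db is rgb(193, 246, 219).
On the G channel (widest range): 246 ≈ 255 + (p/100)(128 − 255), so p ≈ 100×(246 − 255)/(128 − 255) = -900/-127 = 7.09.
p = 7 reproduces all three channels after rounding.

7%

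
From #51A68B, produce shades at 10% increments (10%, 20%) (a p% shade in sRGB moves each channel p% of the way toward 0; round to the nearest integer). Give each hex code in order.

#51A68B is rgb(81, 166, 139).
10%: (81 − 8.1 = 72.9→73, 166 − 16.6 = 149.4→149, 139 − 13.9 = 125.1→125) → #49957D
20%: (81 − 16.2 = 64.8→65, 166 − 33.2 = 132.8→133, 139 − 27.8 = 111.2→111) → #41856F

#49957D, #41856F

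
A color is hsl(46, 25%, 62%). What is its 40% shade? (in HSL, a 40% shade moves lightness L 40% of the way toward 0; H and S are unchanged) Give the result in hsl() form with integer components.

L moves 40% from 62 toward 0: 62 − 24.8 = 37.2 → 37.
H and S are unchanged.

hsl(46, 25%, 37%)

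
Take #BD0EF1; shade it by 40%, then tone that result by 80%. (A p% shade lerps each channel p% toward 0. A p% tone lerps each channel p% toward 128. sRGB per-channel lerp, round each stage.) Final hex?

#BD0EF1 is rgb(189, 14, 241).
Per channel, c → c + 0.4(0 − c):
  R: 189 − 75.6 = 113.4 → 113
  G: 14 + 0.4×(0−14) = 14 − 5.6 = 8.4 → 8
  B: 241 − 96.4 = 144.6 → 145
After the shade: rgb(113, 8, 145) = #710891.
Lerp each channel 80% toward 128:
  R: 113 + 12 = 125 → 125
  G: 8 + 96 = 104 → 104
  B: 145 + 0.8×(128−145) = 145 − 13.6 = 131.4 → 131
rgb(125, 104, 131) = #7D6883.

#7D6883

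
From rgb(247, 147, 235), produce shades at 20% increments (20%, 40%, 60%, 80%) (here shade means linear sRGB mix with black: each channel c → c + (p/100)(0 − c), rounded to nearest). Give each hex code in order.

#C676BC, #94588D, #633B5E, #311D2F

20%: (247 − 49.4 = 197.6→198, 147 − 29.4 = 117.6→118, 235 − 47 = 188→188) → #C676BC
40%: (247 − 98.8 = 148.2→148, 147 − 58.8 = 88.2→88, 235 − 94 = 141→141) → #94588D
60%: (247 − 148.2 = 98.8→99, 147 − 88.2 = 58.8→59, 235 − 141 = 94→94) → #633B5E
80%: (247 − 197.6 = 49.4→49, 147 − 117.6 = 29.4→29, 235 − 188 = 47→47) → #311D2F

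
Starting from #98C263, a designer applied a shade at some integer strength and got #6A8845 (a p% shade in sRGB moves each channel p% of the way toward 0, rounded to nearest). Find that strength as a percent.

#98C263 is rgb(152, 194, 99); #6A8845 is rgb(106, 136, 69).
On the G channel (widest range): 136 ≈ 194 + (p/100)(0 − 194), so p ≈ 100×(136 − 194)/(0 − 194) = -5800/-194 = 29.90.
p = 30 reproduces all three channels after rounding.

30%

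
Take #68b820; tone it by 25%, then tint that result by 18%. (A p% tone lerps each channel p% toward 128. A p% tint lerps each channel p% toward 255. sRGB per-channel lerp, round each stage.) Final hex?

#88b95c

#68b820 is rgb(104, 184, 32).
Lerp each channel 25% toward 128:
  R: 104 + 6 = 110 → 110
  G: 184 + 0.25×(128−184) = 184 − 14 = 170 → 170
  B: 32 + 0.25×(128−32) = 32 + 24 = 56 → 56
After the tone: rgb(110, 170, 56) = #6eaa38.
Per channel, c → c + 0.18(255 − c):
  R: 110 + 0.18×(255−110) = 110 + 26.1 = 136.1 → 136
  G: 170 + 15.3 = 185.3 → 185
  B: 56 + 0.18×(255−56) = 56 + 35.82 = 91.82 → 92
rgb(136, 185, 92) = #88b95c.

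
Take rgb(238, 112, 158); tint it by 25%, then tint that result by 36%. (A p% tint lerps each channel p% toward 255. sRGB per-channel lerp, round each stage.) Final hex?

#f7bbd0

Lerp each channel 25% toward 255:
  R: 238 + 4.25 = 242.25 → 242
  G: 112 + 35.75 = 147.75 → 148
  B: 158 + 0.25×(255−158) = 158 + 24.25 = 182.25 → 182
After the tint: rgb(242, 148, 182) = #f294b6.
Lerp each channel 36% toward 255:
  R: 242 + 4.68 = 246.68 → 247
  G: 148 + 0.36×(255−148) = 148 + 38.52 = 186.52 → 187
  B: 182 + 0.36×(255−182) = 182 + 26.28 = 208.28 → 208
rgb(247, 187, 208) = #f7bbd0.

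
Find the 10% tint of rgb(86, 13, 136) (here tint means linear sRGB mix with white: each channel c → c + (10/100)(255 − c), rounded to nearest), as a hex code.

Lerp each channel 10% toward 255:
  R: 86 + 0.1×(255−86) = 86 + 16.9 = 102.9 → 103
  G: 13 + 24.2 = 37.2 → 37
  B: 136 + 0.1×(255−136) = 136 + 11.9 = 147.9 → 148
rgb(103, 37, 148) = #672594.

#672594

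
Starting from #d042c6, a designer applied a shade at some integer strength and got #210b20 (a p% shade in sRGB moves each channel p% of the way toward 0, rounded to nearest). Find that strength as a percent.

84%

#d042c6 is rgb(208, 66, 198); #210b20 is rgb(33, 11, 32).
On the R channel (widest range): 33 ≈ 208 + (p/100)(0 − 208), so p ≈ 100×(33 − 208)/(0 − 208) = -17500/-208 = 84.13.
p = 84 reproduces all three channels after rounding.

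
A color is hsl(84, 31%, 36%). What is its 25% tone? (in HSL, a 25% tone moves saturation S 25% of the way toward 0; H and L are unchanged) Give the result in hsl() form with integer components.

S moves 25% from 31 toward 0: 31 − 7.75 = 23.25 → 23.
H and L are unchanged.

hsl(84, 23%, 36%)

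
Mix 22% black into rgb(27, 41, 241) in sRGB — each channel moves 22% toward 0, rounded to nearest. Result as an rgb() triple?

A 22% shade moves each channel 22% toward 0:
  R: 27 − 5.94 = 21.06 → 21
  G: 41 + 0.22×(0−41) = 41 − 9.02 = 31.98 → 32
  B: 241 + 0.22×(0−241) = 241 − 53.02 = 187.98 → 188

rgb(21, 32, 188)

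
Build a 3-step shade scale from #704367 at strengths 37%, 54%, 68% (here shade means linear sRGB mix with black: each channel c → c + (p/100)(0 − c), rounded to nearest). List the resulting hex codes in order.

#472A41, #341F2F, #241521

#704367 is rgb(112, 67, 103).
37%: (112 − 41.44 = 70.56→71, 67 − 24.79 = 42.21→42, 103 − 38.11 = 64.89→65) → #472A41
54%: (112 − 60.48 = 51.52→52, 67 − 36.18 = 30.82→31, 103 − 55.62 = 47.38→47) → #341F2F
68%: (112 − 76.16 = 35.84→36, 67 − 45.56 = 21.44→21, 103 − 70.04 = 32.96→33) → #241521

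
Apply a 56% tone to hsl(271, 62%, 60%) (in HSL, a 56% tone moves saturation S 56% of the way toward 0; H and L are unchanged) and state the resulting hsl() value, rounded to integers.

hsl(271, 27%, 60%)

S moves 56% from 62 toward 0: 62 − 34.72 = 27.28 → 27.
H and L are unchanged.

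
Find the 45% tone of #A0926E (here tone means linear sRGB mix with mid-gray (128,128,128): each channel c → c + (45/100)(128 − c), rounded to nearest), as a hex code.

#A0926E is rgb(160, 146, 110).
Lerp each channel 45% toward 128:
  R: 160 − 14.4 = 145.6 → 146
  G: 146 + 0.45×(128−146) = 146 − 8.1 = 137.9 → 138
  B: 110 + 0.45×(128−110) = 110 + 8.1 = 118.1 → 118
rgb(146, 138, 118) = #928A76.

#928A76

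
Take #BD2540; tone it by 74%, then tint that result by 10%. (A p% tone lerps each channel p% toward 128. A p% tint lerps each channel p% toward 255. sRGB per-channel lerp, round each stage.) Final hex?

#BD2540 is rgb(189, 37, 64).
A 74% tone moves each channel 74% toward 128:
  R: 189 + 0.74×(128−189) = 189 − 45.14 = 143.86 → 144
  G: 37 + 67.34 = 104.34 → 104
  B: 64 + 47.36 = 111.36 → 111
After the tone: rgb(144, 104, 111) = #90686F.
Per channel, c → c + 0.1(255 − c):
  R: 144 + 11.1 = 155.1 → 155
  G: 104 + 0.1×(255−104) = 104 + 15.1 = 119.1 → 119
  B: 111 + 0.1×(255−111) = 111 + 14.4 = 125.4 → 125
rgb(155, 119, 125) = #9B777D.

#9B777D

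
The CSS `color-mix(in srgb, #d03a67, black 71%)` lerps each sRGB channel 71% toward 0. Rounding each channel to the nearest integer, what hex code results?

#d03a67 is rgb(208, 58, 103).
A 71% shade moves each channel 71% toward 0:
  R: 208 + 0.71×(0−208) = 208 − 147.68 = 60.32 → 60
  G: 58 + 0.71×(0−58) = 58 − 41.18 = 16.82 → 17
  B: 103 − 73.13 = 29.87 → 30
rgb(60, 17, 30) = #3c111e.

#3c111e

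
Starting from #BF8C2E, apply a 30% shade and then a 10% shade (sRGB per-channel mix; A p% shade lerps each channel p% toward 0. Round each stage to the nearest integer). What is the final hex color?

#BF8C2E is rgb(191, 140, 46).
A 30% shade moves each channel 30% toward 0:
  R: 191 + 0.3×(0−191) = 191 − 57.3 = 133.7 → 134
  G: 140 + 0.3×(0−140) = 140 − 42 = 98 → 98
  B: 46 − 13.8 = 32.2 → 32
After the shade: rgb(134, 98, 32) = #866220.
A 10% shade moves each channel 10% toward 0:
  R: 134 − 13.4 = 120.6 → 121
  G: 98 + 0.1×(0−98) = 98 − 9.8 = 88.2 → 88
  B: 32 + 0.1×(0−32) = 32 − 3.2 = 28.8 → 29
rgb(121, 88, 29) = #79581D.

#79581D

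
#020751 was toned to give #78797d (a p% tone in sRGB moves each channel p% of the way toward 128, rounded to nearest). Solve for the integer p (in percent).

94%

#020751 is rgb(2, 7, 81); #78797d is rgb(120, 121, 125).
On the R channel (widest range): 120 ≈ 2 + (p/100)(128 − 2), so p ≈ 100×(120 − 2)/(128 − 2) = 11800/126 = 93.65.
p = 94 reproduces all three channels after rounding.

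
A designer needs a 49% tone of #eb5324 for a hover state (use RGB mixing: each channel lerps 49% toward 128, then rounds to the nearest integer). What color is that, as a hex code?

#b76951

#eb5324 is rgb(235, 83, 36).
A 49% tone moves each channel 49% toward 128:
  R: 235 + 0.49×(128−235) = 235 − 52.43 = 182.57 → 183
  G: 83 + 22.05 = 105.05 → 105
  B: 36 + 0.49×(128−36) = 36 + 45.08 = 81.08 → 81
rgb(183, 105, 81) = #b76951.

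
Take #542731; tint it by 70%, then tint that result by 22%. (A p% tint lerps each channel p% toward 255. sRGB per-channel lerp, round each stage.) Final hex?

#542731 is rgb(84, 39, 49).
A 70% tint moves each channel 70% toward 255:
  R: 84 + 0.7×(255−84) = 84 + 119.7 = 203.7 → 204
  G: 39 + 151.2 = 190.2 → 190
  B: 49 + 0.7×(255−49) = 49 + 144.2 = 193.2 → 193
After the tint: rgb(204, 190, 193) = #ccbec1.
Lerp each channel 22% toward 255:
  R: 204 + 0.22×(255−204) = 204 + 11.22 = 215.22 → 215
  G: 190 + 14.3 = 204.3 → 204
  B: 193 + 13.64 = 206.64 → 207
rgb(215, 204, 207) = #d7cccf.

#d7cccf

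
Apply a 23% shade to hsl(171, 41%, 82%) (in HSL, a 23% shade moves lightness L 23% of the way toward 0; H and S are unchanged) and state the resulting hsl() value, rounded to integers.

L moves 23% from 82 toward 0: 82 − 18.86 = 63.14 → 63.
H and S are unchanged.

hsl(171, 41%, 63%)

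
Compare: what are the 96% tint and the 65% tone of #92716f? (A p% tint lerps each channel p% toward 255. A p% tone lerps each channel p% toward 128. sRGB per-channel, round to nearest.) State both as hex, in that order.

#fbf9f9, #867b7a

#92716f is rgb(146, 113, 111).
96% tint:
  R: 146 + 0.96×(255−146) = 146 + 104.64 = 250.64 → 251
  G: 113 + 136.32 = 249.32 → 249
  B: 111 + 138.24 = 249.24 → 249
  → #fbf9f9
65% tone:
  R: 146 + 0.65×(128−146) = 146 − 11.7 = 134.3 → 134
  G: 113 + 0.65×(128−113) = 113 + 9.75 = 122.75 → 123
  B: 111 + 0.65×(128−111) = 111 + 11.05 = 122.05 → 122
  → #867b7a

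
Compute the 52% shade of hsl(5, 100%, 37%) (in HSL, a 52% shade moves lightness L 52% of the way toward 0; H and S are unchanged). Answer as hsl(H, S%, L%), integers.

hsl(5, 100%, 18%)

L moves 52% from 37 toward 0: 37 − 19.24 = 17.76 → 18.
H and S are unchanged.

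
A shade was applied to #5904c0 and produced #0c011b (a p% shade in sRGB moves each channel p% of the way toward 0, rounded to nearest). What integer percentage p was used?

#5904c0 is rgb(89, 4, 192); #0c011b is rgb(12, 1, 27).
On the B channel (widest range): 27 ≈ 192 + (p/100)(0 − 192), so p ≈ 100×(27 − 192)/(0 − 192) = -16500/-192 = 85.94.
p = 86 reproduces all three channels after rounding.

86%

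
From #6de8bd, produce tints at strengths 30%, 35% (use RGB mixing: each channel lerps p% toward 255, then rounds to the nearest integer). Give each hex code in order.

#99efd1, #a0f0d4

#6de8bd is rgb(109, 232, 189).
30%: (109 + 43.8 = 152.8→153, 232 + 6.9 = 238.9→239, 189 + 19.8 = 208.8→209) → #99efd1
35%: (109 + 51.1 = 160.1→160, 232 + 8.05 = 240.05→240, 189 + 23.1 = 212.1→212) → #a0f0d4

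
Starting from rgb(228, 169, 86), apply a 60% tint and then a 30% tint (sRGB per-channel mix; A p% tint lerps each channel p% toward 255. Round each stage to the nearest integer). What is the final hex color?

Lerp each channel 60% toward 255:
  R: 228 + 16.2 = 244.2 → 244
  G: 169 + 0.6×(255−169) = 169 + 51.6 = 220.6 → 221
  B: 86 + 0.6×(255−86) = 86 + 101.4 = 187.4 → 187
After the tint: rgb(244, 221, 187) = #F4DDBB.
Per channel, c → c + 0.3(255 − c):
  R: 244 + 3.3 = 247.3 → 247
  G: 221 + 10.2 = 231.2 → 231
  B: 187 + 0.3×(255−187) = 187 + 20.4 = 207.4 → 207
rgb(247, 231, 207) = #F7E7CF.

#F7E7CF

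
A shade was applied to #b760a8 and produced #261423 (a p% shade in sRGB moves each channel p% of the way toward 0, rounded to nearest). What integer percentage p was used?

79%

#b760a8 is rgb(183, 96, 168); #261423 is rgb(38, 20, 35).
On the R channel (widest range): 38 ≈ 183 + (p/100)(0 − 183), so p ≈ 100×(38 − 183)/(0 − 183) = -14500/-183 = 79.23.
p = 79 reproduces all three channels after rounding.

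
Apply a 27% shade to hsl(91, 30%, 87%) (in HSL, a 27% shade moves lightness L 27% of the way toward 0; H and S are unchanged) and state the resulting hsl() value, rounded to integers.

L moves 27% from 87 toward 0: 87 − 23.49 = 63.51 → 64.
H and S are unchanged.

hsl(91, 30%, 64%)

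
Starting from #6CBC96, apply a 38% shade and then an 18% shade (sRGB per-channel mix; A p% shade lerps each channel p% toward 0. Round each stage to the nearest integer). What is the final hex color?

#37604C

#6CBC96 is rgb(108, 188, 150).
Per channel, c → c + 0.38(0 − c):
  R: 108 + 0.38×(0−108) = 108 − 41.04 = 66.96 → 67
  G: 188 + 0.38×(0−188) = 188 − 71.44 = 116.56 → 117
  B: 150 + 0.38×(0−150) = 150 − 57 = 93 → 93
After the shade: rgb(67, 117, 93) = #43755D.
An 18% shade moves each channel 18% toward 0:
  R: 67 + 0.18×(0−67) = 67 − 12.06 = 54.94 → 55
  G: 117 + 0.18×(0−117) = 117 − 21.06 = 95.94 → 96
  B: 93 + 0.18×(0−93) = 93 − 16.74 = 76.26 → 76
rgb(55, 96, 76) = #37604C.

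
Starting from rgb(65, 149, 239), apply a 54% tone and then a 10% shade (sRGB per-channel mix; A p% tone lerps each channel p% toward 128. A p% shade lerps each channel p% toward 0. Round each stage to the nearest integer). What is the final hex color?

Per channel, c → c + 0.54(128 − c):
  R: 65 + 34.02 = 99.02 → 99
  G: 149 + 0.54×(128−149) = 149 − 11.34 = 137.66 → 138
  B: 239 + 0.54×(128−239) = 239 − 59.94 = 179.06 → 179
After the tone: rgb(99, 138, 179) = #638AB3.
Lerp each channel 10% toward 0:
  R: 99 − 9.9 = 89.1 → 89
  G: 138 + 0.1×(0−138) = 138 − 13.8 = 124.2 → 124
  B: 179 + 0.1×(0−179) = 179 − 17.9 = 161.1 → 161
rgb(89, 124, 161) = #597CA1.

#597CA1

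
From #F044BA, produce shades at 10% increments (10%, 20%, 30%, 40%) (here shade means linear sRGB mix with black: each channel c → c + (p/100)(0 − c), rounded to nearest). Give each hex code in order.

#F044BA is rgb(240, 68, 186).
10%: (240 − 24 = 216→216, 68 − 6.8 = 61.2→61, 186 − 18.6 = 167.4→167) → #D83DA7
20%: (240 − 48 = 192→192, 68 − 13.6 = 54.4→54, 186 − 37.2 = 148.8→149) → #C03695
30%: (240 − 72 = 168→168, 68 − 20.4 = 47.6→48, 186 − 55.8 = 130.2→130) → #A83082
40%: (240 − 96 = 144→144, 68 − 27.2 = 40.8→41, 186 − 74.4 = 111.6→112) → #902970

#D83DA7, #C03695, #A83082, #902970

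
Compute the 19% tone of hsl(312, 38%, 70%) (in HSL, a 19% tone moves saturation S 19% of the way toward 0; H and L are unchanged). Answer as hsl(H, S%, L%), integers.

S moves 19% from 38 toward 0: 38 − 7.22 = 30.78 → 31.
H and L are unchanged.

hsl(312, 31%, 70%)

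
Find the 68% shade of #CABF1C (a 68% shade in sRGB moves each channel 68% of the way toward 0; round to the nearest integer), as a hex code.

#413D09

#CABF1C is rgb(202, 191, 28).
A 68% shade moves each channel 68% toward 0:
  R: 202 + 0.68×(0−202) = 202 − 137.36 = 64.64 → 65
  G: 191 + 0.68×(0−191) = 191 − 129.88 = 61.12 → 61
  B: 28 + 0.68×(0−28) = 28 − 19.04 = 8.96 → 9
rgb(65, 61, 9) = #413D09.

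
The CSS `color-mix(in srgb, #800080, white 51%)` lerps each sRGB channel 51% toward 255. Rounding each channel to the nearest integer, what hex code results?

#c182c1

#800080 is rgb(128, 0, 128).
Per channel, c → c + 0.51(255 − c):
  R: 128 + 64.77 = 192.77 → 193
  G: 0 + 130.05 = 130.05 → 130
  B: 128 + 0.51×(255−128) = 128 + 64.77 = 192.77 → 193
rgb(193, 130, 193) = #c182c1.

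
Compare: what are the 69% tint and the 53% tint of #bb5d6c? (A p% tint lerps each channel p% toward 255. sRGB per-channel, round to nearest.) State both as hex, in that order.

#bb5d6c is rgb(187, 93, 108).
69% tint:
  R: 187 + 46.92 = 233.92 → 234
  G: 93 + 0.69×(255−93) = 93 + 111.78 = 204.78 → 205
  B: 108 + 101.43 = 209.43 → 209
  → #eacdd1
53% tint:
  R: 187 + 36.04 = 223.04 → 223
  G: 93 + 0.53×(255−93) = 93 + 85.86 = 178.86 → 179
  B: 108 + 0.53×(255−108) = 108 + 77.91 = 185.91 → 186
  → #dfb3ba

#eacdd1, #dfb3ba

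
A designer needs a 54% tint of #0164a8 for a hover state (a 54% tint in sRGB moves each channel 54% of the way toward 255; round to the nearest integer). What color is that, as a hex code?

#8ab8d7

#0164a8 is rgb(1, 100, 168).
Per channel, c → c + 0.54(255 − c):
  R: 1 + 137.16 = 138.16 → 138
  G: 100 + 0.54×(255−100) = 100 + 83.7 = 183.7 → 184
  B: 168 + 46.98 = 214.98 → 215
rgb(138, 184, 215) = #8ab8d7.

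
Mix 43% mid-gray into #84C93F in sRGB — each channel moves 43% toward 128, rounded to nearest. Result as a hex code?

#84C93F is rgb(132, 201, 63).
Per channel, c → c + 0.43(128 − c):
  R: 132 + 0.43×(128−132) = 132 − 1.72 = 130.28 → 130
  G: 201 − 31.39 = 169.61 → 170
  B: 63 + 0.43×(128−63) = 63 + 27.95 = 90.95 → 91
rgb(130, 170, 91) = #82AA5B.

#82AA5B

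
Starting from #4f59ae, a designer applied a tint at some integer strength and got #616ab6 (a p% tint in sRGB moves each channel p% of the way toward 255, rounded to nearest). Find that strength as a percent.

#4f59ae is rgb(79, 89, 174); #616ab6 is rgb(97, 106, 182).
On the R channel (widest range): 97 ≈ 79 + (p/100)(255 − 79), so p ≈ 100×(97 − 79)/(255 − 79) = 1800/176 = 10.23.
p = 10 reproduces all three channels after rounding.

10%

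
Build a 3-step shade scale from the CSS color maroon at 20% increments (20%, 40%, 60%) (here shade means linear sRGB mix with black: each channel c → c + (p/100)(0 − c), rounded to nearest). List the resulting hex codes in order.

#660000, #4D0000, #330000

CSS maroon is rgb(128, 0, 0).
20%: (128 − 25.6 = 102.4→102, 0→0, 0→0) → #660000
40%: (128 − 51.2 = 76.8→77, 0→0, 0→0) → #4D0000
60%: (128 − 76.8 = 51.2→51, 0→0, 0→0) → #330000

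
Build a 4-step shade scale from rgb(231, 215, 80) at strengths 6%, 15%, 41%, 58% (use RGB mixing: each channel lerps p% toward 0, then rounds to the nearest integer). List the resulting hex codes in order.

6%: (231 − 13.86 = 217.14→217, 215 − 12.9 = 202.1→202, 80 − 4.8 = 75.2→75) → #d9ca4b
15%: (231 − 34.65 = 196.35→196, 215 − 32.25 = 182.75→183, 80 − 12 = 68→68) → #c4b744
41%: (231 − 94.71 = 136.29→136, 215 − 88.15 = 126.85→127, 80 − 32.8 = 47.2→47) → #887f2f
58%: (231 − 133.98 = 97.02→97, 215 − 124.7 = 90.3→90, 80 − 46.4 = 33.6→34) → #615a22

#d9ca4b, #c4b744, #887f2f, #615a22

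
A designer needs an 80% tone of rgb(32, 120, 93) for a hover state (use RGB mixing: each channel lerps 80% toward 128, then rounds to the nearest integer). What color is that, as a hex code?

#6d7e79

Lerp each channel 80% toward 128:
  R: 32 + 0.8×(128−32) = 32 + 76.8 = 108.8 → 109
  G: 120 + 0.8×(128−120) = 120 + 6.4 = 126.4 → 126
  B: 93 + 0.8×(128−93) = 93 + 28 = 121 → 121
rgb(109, 126, 121) = #6d7e79.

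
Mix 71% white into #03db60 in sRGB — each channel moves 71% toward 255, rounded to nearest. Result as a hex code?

#03db60 is rgb(3, 219, 96).
A 71% tint moves each channel 71% toward 255:
  R: 3 + 178.92 = 181.92 → 182
  G: 219 + 0.71×(255−219) = 219 + 25.56 = 244.56 → 245
  B: 96 + 0.71×(255−96) = 96 + 112.89 = 208.89 → 209
rgb(182, 245, 209) = #b6f5d1.

#b6f5d1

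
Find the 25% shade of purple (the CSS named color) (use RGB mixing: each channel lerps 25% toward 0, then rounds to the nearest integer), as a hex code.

CSS purple is rgb(128, 0, 128).
A 25% shade moves each channel 25% toward 0:
  R: 128 − 32 = 96 → 96
  G: 0 + 0 = 0 → 0
  B: 128 + 0.25×(0−128) = 128 − 32 = 96 → 96
rgb(96, 0, 96) = #600060.

#600060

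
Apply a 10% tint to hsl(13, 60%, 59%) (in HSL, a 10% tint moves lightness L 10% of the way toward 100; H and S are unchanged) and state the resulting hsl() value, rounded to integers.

L moves 10% from 59 toward 100: 59 + 4.1 = 63.1 → 63.
H and S are unchanged.

hsl(13, 60%, 63%)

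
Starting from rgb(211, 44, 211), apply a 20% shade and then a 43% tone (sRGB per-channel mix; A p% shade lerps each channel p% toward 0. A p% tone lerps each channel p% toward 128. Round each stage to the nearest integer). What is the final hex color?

#974B97

Per channel, c → c + 0.2(0 − c):
  R: 211 + 0.2×(0−211) = 211 − 42.2 = 168.8 → 169
  G: 44 + 0.2×(0−44) = 44 − 8.8 = 35.2 → 35
  B: 211 + 0.2×(0−211) = 211 − 42.2 = 168.8 → 169
After the shade: rgb(169, 35, 169) = #A923A9.
Per channel, c → c + 0.43(128 − c):
  R: 169 + 0.43×(128−169) = 169 − 17.63 = 151.37 → 151
  G: 35 + 39.99 = 74.99 → 75
  B: 169 − 17.63 = 151.37 → 151
rgb(151, 75, 151) = #974B97.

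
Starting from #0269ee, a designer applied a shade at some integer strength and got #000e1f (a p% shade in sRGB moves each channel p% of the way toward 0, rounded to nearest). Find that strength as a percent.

#0269ee is rgb(2, 105, 238); #000e1f is rgb(0, 14, 31).
On the B channel (widest range): 31 ≈ 238 + (p/100)(0 − 238), so p ≈ 100×(31 − 238)/(0 − 238) = -20700/-238 = 86.97.
p = 87 reproduces all three channels after rounding.

87%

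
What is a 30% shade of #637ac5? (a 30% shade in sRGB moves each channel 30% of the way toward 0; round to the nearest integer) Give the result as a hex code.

#637ac5 is rgb(99, 122, 197).
Per channel, c → c + 0.3(0 − c):
  R: 99 + 0.3×(0−99) = 99 − 29.7 = 69.3 → 69
  G: 122 + 0.3×(0−122) = 122 − 36.6 = 85.4 → 85
  B: 197 + 0.3×(0−197) = 197 − 59.1 = 137.9 → 138
rgb(69, 85, 138) = #45558a.

#45558a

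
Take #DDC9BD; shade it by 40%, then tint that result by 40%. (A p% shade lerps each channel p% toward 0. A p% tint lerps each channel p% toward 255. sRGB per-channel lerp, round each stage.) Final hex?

#B6AFAA

#DDC9BD is rgb(221, 201, 189).
Per channel, c → c + 0.4(0 − c):
  R: 221 − 88.4 = 132.6 → 133
  G: 201 + 0.4×(0−201) = 201 − 80.4 = 120.6 → 121
  B: 189 − 75.6 = 113.4 → 113
After the shade: rgb(133, 121, 113) = #857971.
Per channel, c → c + 0.4(255 − c):
  R: 133 + 0.4×(255−133) = 133 + 48.8 = 181.8 → 182
  G: 121 + 0.4×(255−121) = 121 + 53.6 = 174.6 → 175
  B: 113 + 56.8 = 169.8 → 170
rgb(182, 175, 170) = #B6AFAA.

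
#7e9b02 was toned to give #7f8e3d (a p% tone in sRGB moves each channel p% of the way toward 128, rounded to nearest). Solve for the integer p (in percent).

47%

#7e9b02 is rgb(126, 155, 2); #7f8e3d is rgb(127, 142, 61).
On the B channel (widest range): 61 ≈ 2 + (p/100)(128 − 2), so p ≈ 100×(61 − 2)/(128 − 2) = 5900/126 = 46.83.
p = 47 reproduces all three channels after rounding.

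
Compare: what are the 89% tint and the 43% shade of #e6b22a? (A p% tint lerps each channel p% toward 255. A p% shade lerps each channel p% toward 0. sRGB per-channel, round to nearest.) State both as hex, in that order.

#e6b22a is rgb(230, 178, 42).
89% tint:
  R: 230 + 0.89×(255−230) = 230 + 22.25 = 252.25 → 252
  G: 178 + 0.89×(255−178) = 178 + 68.53 = 246.53 → 247
  B: 42 + 189.57 = 231.57 → 232
  → #fcf7e8
43% shade:
  R: 230 + 0.43×(0−230) = 230 − 98.9 = 131.1 → 131
  G: 178 − 76.54 = 101.46 → 101
  B: 42 + 0.43×(0−42) = 42 − 18.06 = 23.94 → 24
  → #836518

#fcf7e8, #836518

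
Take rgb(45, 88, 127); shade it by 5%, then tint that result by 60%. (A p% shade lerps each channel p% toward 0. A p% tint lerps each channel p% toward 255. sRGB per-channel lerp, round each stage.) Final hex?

#AABBC9

A 5% shade moves each channel 5% toward 0:
  R: 45 + 0.05×(0−45) = 45 − 2.25 = 42.75 → 43
  G: 88 + 0.05×(0−88) = 88 − 4.4 = 83.6 → 84
  B: 127 + 0.05×(0−127) = 127 − 6.35 = 120.65 → 121
After the shade: rgb(43, 84, 121) = #2B5479.
Per channel, c → c + 0.6(255 − c):
  R: 43 + 127.2 = 170.2 → 170
  G: 84 + 0.6×(255−84) = 84 + 102.6 = 186.6 → 187
  B: 121 + 80.4 = 201.4 → 201
rgb(170, 187, 201) = #AABBC9.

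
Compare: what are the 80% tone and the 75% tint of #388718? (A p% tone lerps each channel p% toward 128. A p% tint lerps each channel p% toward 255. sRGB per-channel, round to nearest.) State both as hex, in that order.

#72816B, #CDE1C5

#388718 is rgb(56, 135, 24).
80% tone:
  R: 56 + 57.6 = 113.6 → 114
  G: 135 − 5.6 = 129.4 → 129
  B: 24 + 0.8×(128−24) = 24 + 83.2 = 107.2 → 107
  → #72816B
75% tint:
  R: 56 + 0.75×(255−56) = 56 + 149.25 = 205.25 → 205
  G: 135 + 90 = 225 → 225
  B: 24 + 0.75×(255−24) = 24 + 173.25 = 197.25 → 197
  → #CDE1C5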